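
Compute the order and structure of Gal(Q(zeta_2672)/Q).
|Gal(Q(zeta_2672)/Q)| = phi(2672) = 1328; group ≅ (Z/2672Z)^* ≅ Z/2Z × Z/4Z × Z/166Z

The n-th cyclotomic polynomial Φ_2672(x) is the minimal polynomial of zeta_2672 over Q and has degree phi(2672) = 1328. So Q(zeta_2672) is a degree-1328 Galois extension with Galois group (Z/2672Z)^*. By CRT, (Z/2672Z)^* ≅ (Z/16Z)^* × (Z/167Z)^*. Each prime-power unit group is (Z/16Z)^* ≅ Z/2Z × Z/4Z; (Z/167Z)^* ≅ Z/166Z. Hence Gal(Q(zeta_2672)/Q) ≅ Z/2Z × Z/4Z × Z/166Z.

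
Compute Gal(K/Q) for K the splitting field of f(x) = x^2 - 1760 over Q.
Gal(K/Q) = Z/2Z (cyclic of order 2)

x^2 - 1760 is irreducible over Q since 1760 is not a rational square. The splitting field Q(sqrt(1760)) has degree 2 over Q, and its unique nontrivial automorphism is sqrt(1760) ↦ -sqrt(1760). Hence Gal(Q(sqrt(1760))/Q) = Z/2Z.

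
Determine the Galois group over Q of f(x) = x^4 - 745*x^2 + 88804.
Gal(K/Q) = Z/2Z (cyclic of order 2)

f factors as (x^2 - 596)(x^2 - 149), so the splitting field is K = Q(sqrt(596), sqrt(149)). The squarefree part of 596 is 149 and the squarefree part of 149 is also 149, so sqrt(596) and sqrt(149) are both rational multiples of sqrt(149). Hence Q(sqrt(596)) = Q(sqrt(149)) = Q(sqrt(149)), and the splitting field collapses to a single degree-2 extension with Galois group Z/2Z.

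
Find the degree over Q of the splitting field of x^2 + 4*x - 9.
[K:Q] = 2

The discriminant of x^2 + (4)*x + (-9) is b^2 - 4c = 16 - (-36) = 52. Since 52 is not a perfect square in Q, the polynomial is irreducible over Q. Its two roots generate a degree-2 extension, so [K:Q] = 2.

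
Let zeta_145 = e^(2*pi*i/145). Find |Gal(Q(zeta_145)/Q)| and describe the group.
|Gal(Q(zeta_145)/Q)| = phi(145) = 112; group ≅ (Z/145Z)^* ≅ Z/4Z × Z/28Z

The n-th cyclotomic polynomial Φ_145(x) is the minimal polynomial of zeta_145 over Q and has degree phi(145) = 112. So Q(zeta_145) is a degree-112 Galois extension with Galois group (Z/145Z)^*. By CRT, (Z/145Z)^* ≅ (Z/5Z)^* × (Z/29Z)^*. Each prime-power unit group is (Z/5Z)^* ≅ Z/4Z; (Z/29Z)^* ≅ Z/28Z. Hence Gal(Q(zeta_145)/Q) ≅ Z/4Z × Z/28Z.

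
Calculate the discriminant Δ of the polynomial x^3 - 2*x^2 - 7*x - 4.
Δ = 0

For x^3 + a x^2 + b x + c the discriminant is Δ = 18 a b c - 4 a^3 c + a^2 b^2 - 4 b^3 - 27 c^2.
Plug a = -2, b = -7, c = -4:
  18*(-2)*(-7)*(-4) - 4*(-2)^3*(-4) + (-2)^2*(-7)^2 - 4*(-7)^3 - 27*(-4)^2
  = -1008 + (-128) + 196 + (1372) + (-432)
  = 0.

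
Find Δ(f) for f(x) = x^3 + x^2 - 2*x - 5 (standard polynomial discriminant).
Δ = -439

For x^3 + a x^2 + b x + c the discriminant is Δ = 18 a b c - 4 a^3 c + a^2 b^2 - 4 b^3 - 27 c^2.
Plug a = 1, b = -2, c = -5:
  18*(1)*(-2)*(-5) - 4*(1)^3*(-5) + (1)^2*(-2)^2 - 4*(-2)^3 - 27*(-5)^2
  = 180 + (20) + 4 + (32) + (-675)
  = -439.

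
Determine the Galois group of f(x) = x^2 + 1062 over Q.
Gal(K/Q) = Z/2Z (cyclic of order 2)

x^2 + 1062 is irreducible over Q since -1062 is not a rational square. The splitting field Q(sqrt(-1062)) has degree 2 over Q, and its unique nontrivial automorphism is sqrt(-1062) ↦ -sqrt(-1062). Hence Gal(Q(sqrt(-1062))/Q) = Z/2Z.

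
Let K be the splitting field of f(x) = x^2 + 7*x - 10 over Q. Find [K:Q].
[K:Q] = 2

The discriminant of x^2 + (7)*x + (-10) is b^2 - 4c = 49 - (-40) = 89. Since 89 is not a perfect square in Q, the polynomial is irreducible over Q. Its two roots generate a degree-2 extension, so [K:Q] = 2.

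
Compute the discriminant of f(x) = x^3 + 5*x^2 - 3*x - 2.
Δ = 1765

For x^3 + a x^2 + b x + c the discriminant is Δ = 18 a b c - 4 a^3 c + a^2 b^2 - 4 b^3 - 27 c^2.
Plug a = 5, b = -3, c = -2:
  18*(5)*(-3)*(-2) - 4*(5)^3*(-2) + (5)^2*(-3)^2 - 4*(-3)^3 - 27*(-2)^2
  = 540 + (1000) + 225 + (108) + (-108)
  = 1765.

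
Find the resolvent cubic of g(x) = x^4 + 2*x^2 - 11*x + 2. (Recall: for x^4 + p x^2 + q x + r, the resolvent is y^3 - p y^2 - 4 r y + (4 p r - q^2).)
h(y) = y^3 - 2*y^2 - 8*y - 105

Identify coefficients: p = 2, q = -11, r = 2.
Plug into h(y) = y^3 - p y^2 - 4 r y + (4 p r - q^2):
  h(y) = y^3 - (2) y^2 - 4*(2) y + (4*(2)*(2) - (-11)^2)
       = y^3 + (-2) y^2 + (-8) y + (-105).
Simplifying: h(y) = y^3 - 2*y^2 - 8*y - 105.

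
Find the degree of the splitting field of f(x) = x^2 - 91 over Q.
[K:Q] = 2

The polynomial x^2 - 91 is irreducible over Q since 91 is not a perfect square. Its splitting field is Q(sqrt(91)), which has degree 2 over Q.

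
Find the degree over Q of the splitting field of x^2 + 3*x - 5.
[K:Q] = 2

The discriminant of x^2 + (3)*x + (-5) is b^2 - 4c = 9 - (-20) = 29. Since 29 is not a perfect square in Q, the polynomial is irreducible over Q. Its two roots generate a degree-2 extension, so [K:Q] = 2.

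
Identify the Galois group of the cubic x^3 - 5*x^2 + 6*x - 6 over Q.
Gal(K/Q) = S_3 (symmetric group of order 6)

Compute the discriminant of x^3 + (-5)*x^2 + (6)*x + (-6): Δ = -696. Since Δ is not a rational square, the Galois group is not contained in A_3; it must be the full S_3 (irreducibility of the cubic rules out anything smaller).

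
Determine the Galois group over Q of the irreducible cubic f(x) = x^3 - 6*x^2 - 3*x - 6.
Gal(K/Q) = S_3 (symmetric group of order 6)

Compute the discriminant of x^3 + (-6)*x^2 + (-3)*x + (-6): Δ = -7668. Since Δ is not a rational square, the Galois group is not contained in A_3; it must be the full S_3 (irreducibility of the cubic rules out anything smaller).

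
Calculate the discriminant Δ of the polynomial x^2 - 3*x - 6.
Δ = 33

For a quadratic a x^2 + b x + c the discriminant is Δ = b^2 - 4ac = (-3)^2 - 4*(1)*(-6) = 9 - (-24) = 33.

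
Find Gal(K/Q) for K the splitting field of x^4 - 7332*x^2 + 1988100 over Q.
Gal(K/Q) = Z/2Z (cyclic of order 2)

f factors as (x^2 - 282)(x^2 - 7050), so the splitting field is K = Q(sqrt(282), sqrt(7050)). The squarefree part of 282 is 282 and the squarefree part of 7050 is also 282, so sqrt(282) and sqrt(7050) are both rational multiples of sqrt(282). Hence Q(sqrt(282)) = Q(sqrt(7050)) = Q(sqrt(282)), and the splitting field collapses to a single degree-2 extension with Galois group Z/2Z.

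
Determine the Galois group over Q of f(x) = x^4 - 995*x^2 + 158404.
Gal(K/Q) = Z/2Z (cyclic of order 2)

f factors as (x^2 - 796)(x^2 - 199), so the splitting field is K = Q(sqrt(796), sqrt(199)). The squarefree part of 796 is 199 and the squarefree part of 199 is also 199, so sqrt(796) and sqrt(199) are both rational multiples of sqrt(199). Hence Q(sqrt(796)) = Q(sqrt(199)) = Q(sqrt(199)), and the splitting field collapses to a single degree-2 extension with Galois group Z/2Z.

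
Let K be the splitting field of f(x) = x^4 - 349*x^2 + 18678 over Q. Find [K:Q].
[K:Q] = 4

f factors as (x^2 - 66)(x^2 - 283); the splitting field is K = Q(sqrt(66), sqrt(283)). Since 66, 283, and 18678 are all non-squares in Q, the three subfields Q(sqrt(66)), Q(sqrt(283)), Q(sqrt(18678)) are distinct degree-2 extensions, so [K:Q] = 4 (Klein four Galois group).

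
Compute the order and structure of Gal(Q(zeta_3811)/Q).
|Gal(Q(zeta_3811)/Q)| = phi(3811) = 3672; group ≅ (Z/3811Z)^* ≅ Z/36Z × Z/102Z

The n-th cyclotomic polynomial Φ_3811(x) is the minimal polynomial of zeta_3811 over Q and has degree phi(3811) = 3672. So Q(zeta_3811) is a degree-3672 Galois extension with Galois group (Z/3811Z)^*. By CRT, (Z/3811Z)^* ≅ (Z/37Z)^* × (Z/103Z)^*. Each prime-power unit group is (Z/37Z)^* ≅ Z/36Z; (Z/103Z)^* ≅ Z/102Z. Hence Gal(Q(zeta_3811)/Q) ≅ Z/36Z × Z/102Z.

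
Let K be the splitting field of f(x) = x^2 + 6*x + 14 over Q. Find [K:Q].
[K:Q] = 2

The discriminant of x^2 + (6)*x + (14) is b^2 - 4c = 36 - (56) = -20. Since -20 is not a perfect square in Q, the polynomial is irreducible over Q. Its two roots generate a degree-2 extension, so [K:Q] = 2.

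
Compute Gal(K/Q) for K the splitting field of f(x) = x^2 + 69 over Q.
Gal(K/Q) = Z/2Z (cyclic of order 2)

x^2 + 69 is irreducible over Q since -69 is not a rational square. The splitting field Q(sqrt(-69)) has degree 2 over Q, and its unique nontrivial automorphism is sqrt(-69) ↦ -sqrt(-69). Hence Gal(Q(sqrt(-69))/Q) = Z/2Z.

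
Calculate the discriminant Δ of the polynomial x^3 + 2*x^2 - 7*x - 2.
Δ = 2028

For x^3 + a x^2 + b x + c the discriminant is Δ = 18 a b c - 4 a^3 c + a^2 b^2 - 4 b^3 - 27 c^2.
Plug a = 2, b = -7, c = -2:
  18*(2)*(-7)*(-2) - 4*(2)^3*(-2) + (2)^2*(-7)^2 - 4*(-7)^3 - 27*(-2)^2
  = 504 + (64) + 196 + (1372) + (-108)
  = 2028.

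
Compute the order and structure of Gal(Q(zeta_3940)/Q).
|Gal(Q(zeta_3940)/Q)| = phi(3940) = 1568; group ≅ (Z/3940Z)^* ≅ Z/2Z × Z/4Z × Z/196Z

The n-th cyclotomic polynomial Φ_3940(x) is the minimal polynomial of zeta_3940 over Q and has degree phi(3940) = 1568. So Q(zeta_3940) is a degree-1568 Galois extension with Galois group (Z/3940Z)^*. By CRT, (Z/3940Z)^* ≅ (Z/4Z)^* × (Z/5Z)^* × (Z/197Z)^*. Each prime-power unit group is (Z/4Z)^* ≅ Z/2Z; (Z/5Z)^* ≅ Z/4Z; (Z/197Z)^* ≅ Z/196Z. Hence Gal(Q(zeta_3940)/Q) ≅ Z/2Z × Z/4Z × Z/196Z.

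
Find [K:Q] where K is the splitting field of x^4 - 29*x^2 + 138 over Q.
[K:Q] = 4

f factors as (x^2 - 6)(x^2 - 23); the splitting field is K = Q(sqrt(6), sqrt(23)). Since 6, 23, and 138 are all non-squares in Q, the three subfields Q(sqrt(6)), Q(sqrt(23)), Q(sqrt(138)) are distinct degree-2 extensions, so [K:Q] = 4 (Klein four Galois group).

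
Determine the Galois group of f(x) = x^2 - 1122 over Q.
Gal(K/Q) = Z/2Z (cyclic of order 2)

x^2 - 1122 is irreducible over Q since 1122 is not a rational square. The splitting field Q(sqrt(1122)) has degree 2 over Q, and its unique nontrivial automorphism is sqrt(1122) ↦ -sqrt(1122). Hence Gal(Q(sqrt(1122))/Q) = Z/2Z.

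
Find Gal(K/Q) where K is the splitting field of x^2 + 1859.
Gal(K/Q) = Z/2Z (cyclic of order 2)

x^2 + 1859 is irreducible over Q since -1859 is not a rational square. The splitting field Q(sqrt(-1859)) has degree 2 over Q, and its unique nontrivial automorphism is sqrt(-1859) ↦ -sqrt(-1859). Hence Gal(Q(sqrt(-1859))/Q) = Z/2Z.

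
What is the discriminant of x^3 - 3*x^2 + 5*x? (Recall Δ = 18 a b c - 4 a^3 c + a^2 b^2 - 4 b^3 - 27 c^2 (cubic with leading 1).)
Δ = -275

For x^3 + a x^2 + b x + c the discriminant is Δ = 18 a b c - 4 a^3 c + a^2 b^2 - 4 b^3 - 27 c^2.
Plug a = -3, b = 5, c = 0:
  18*(-3)*(5)*(0) - 4*(-3)^3*(0) + (-3)^2*(5)^2 - 4*(5)^3 - 27*(0)^2
  = 0 + (0) + 225 + (-500) + (0)
  = -275.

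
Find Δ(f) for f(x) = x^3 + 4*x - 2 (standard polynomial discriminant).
Δ = -364

For a depressed cubic x^3 + p x + q the discriminant is Δ = -4 p^3 - 27 q^2 = -4*(4)^3 - 27*(-2)^2 = -256 - 108 = -364.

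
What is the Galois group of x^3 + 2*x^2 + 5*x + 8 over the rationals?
Gal(K/Q) = S_3 (symmetric group of order 6)

Compute the discriminant of x^3 + (2)*x^2 + (5)*x + (8): Δ = -944. Since Δ is not a rational square, the Galois group is not contained in A_3; it must be the full S_3 (irreducibility of the cubic rules out anything smaller).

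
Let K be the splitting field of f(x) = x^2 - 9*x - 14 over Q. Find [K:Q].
[K:Q] = 2

The discriminant of x^2 + (-9)*x + (-14) is b^2 - 4c = 81 - (-56) = 137. Since 137 is not a perfect square in Q, the polynomial is irreducible over Q. Its two roots generate a degree-2 extension, so [K:Q] = 2.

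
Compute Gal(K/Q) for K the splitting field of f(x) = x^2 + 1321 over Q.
Gal(K/Q) = Z/2Z (cyclic of order 2)

x^2 + 1321 is irreducible over Q since -1321 is not a rational square. The splitting field Q(sqrt(-1321)) has degree 2 over Q, and its unique nontrivial automorphism is sqrt(-1321) ↦ -sqrt(-1321). Hence Gal(Q(sqrt(-1321))/Q) = Z/2Z.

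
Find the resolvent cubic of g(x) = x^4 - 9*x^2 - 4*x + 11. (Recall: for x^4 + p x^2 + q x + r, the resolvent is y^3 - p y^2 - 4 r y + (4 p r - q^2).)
h(y) = y^3 + 9*y^2 - 44*y - 412

Identify coefficients: p = -9, q = -4, r = 11.
Plug into h(y) = y^3 - p y^2 - 4 r y + (4 p r - q^2):
  h(y) = y^3 - (-9) y^2 - 4*(11) y + (4*(-9)*(11) - (-4)^2)
       = y^3 + (9) y^2 + (-44) y + (-412).
Simplifying: h(y) = y^3 + 9*y^2 - 44*y - 412.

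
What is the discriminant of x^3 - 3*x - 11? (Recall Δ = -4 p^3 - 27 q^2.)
Δ = -3159

For a depressed cubic x^3 + p x + q the discriminant is Δ = -4 p^3 - 27 q^2 = -4*(-3)^3 - 27*(-11)^2 = 108 - 3267 = -3159.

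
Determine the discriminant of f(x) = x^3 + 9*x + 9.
Δ = -5103

For a depressed cubic x^3 + p x + q the discriminant is Δ = -4 p^3 - 27 q^2 = -4*(9)^3 - 27*(9)^2 = -2916 - 2187 = -5103.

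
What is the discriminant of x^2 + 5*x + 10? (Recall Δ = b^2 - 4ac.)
Δ = -15

For a quadratic a x^2 + b x + c the discriminant is Δ = b^2 - 4ac = (5)^2 - 4*(1)*(10) = 25 - (40) = -15.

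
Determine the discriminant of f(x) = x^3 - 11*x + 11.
Δ = 2057

For a depressed cubic x^3 + p x + q the discriminant is Δ = -4 p^3 - 27 q^2 = -4*(-11)^3 - 27*(11)^2 = 5324 - 3267 = 2057.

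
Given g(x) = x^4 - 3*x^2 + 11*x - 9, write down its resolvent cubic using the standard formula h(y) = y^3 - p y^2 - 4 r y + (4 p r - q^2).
h(y) = y^3 + 3*y^2 + 36*y - 13

Identify coefficients: p = -3, q = 11, r = -9.
Plug into h(y) = y^3 - p y^2 - 4 r y + (4 p r - q^2):
  h(y) = y^3 - (-3) y^2 - 4*(-9) y + (4*(-3)*(-9) - (11)^2)
       = y^3 + (3) y^2 + (36) y + (-13).
Simplifying: h(y) = y^3 + 3*y^2 + 36*y - 13.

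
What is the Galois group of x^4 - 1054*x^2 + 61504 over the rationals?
Gal(K/Q) = Z/2Z (cyclic of order 2)

f factors as (x^2 - 62)(x^2 - 992), so the splitting field is K = Q(sqrt(62), sqrt(992)). The squarefree part of 62 is 62 and the squarefree part of 992 is also 62, so sqrt(62) and sqrt(992) are both rational multiples of sqrt(62). Hence Q(sqrt(62)) = Q(sqrt(992)) = Q(sqrt(62)), and the splitting field collapses to a single degree-2 extension with Galois group Z/2Z.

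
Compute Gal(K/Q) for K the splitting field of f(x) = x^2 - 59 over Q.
Gal(K/Q) = Z/2Z (cyclic of order 2)

x^2 - 59 is irreducible over Q since 59 is not a rational square. The splitting field Q(sqrt(59)) has degree 2 over Q, and its unique nontrivial automorphism is sqrt(59) ↦ -sqrt(59). Hence Gal(Q(sqrt(59))/Q) = Z/2Z.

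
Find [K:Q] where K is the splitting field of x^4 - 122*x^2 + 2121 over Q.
[K:Q] = 4

f factors as (x^2 - 101)(x^2 - 21); the splitting field is K = Q(sqrt(101), sqrt(21)). Since 101, 21, and 2121 are all non-squares in Q, the three subfields Q(sqrt(101)), Q(sqrt(21)), Q(sqrt(2121)) are distinct degree-2 extensions, so [K:Q] = 4 (Klein four Galois group).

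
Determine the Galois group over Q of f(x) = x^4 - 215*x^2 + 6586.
Gal(K/Q) = V_4 (Klein four-group, Z/2Z × Z/2Z)

f factors as (x^2 - 37)(x^2 - 178), so the splitting field is K = Q(sqrt(37), sqrt(178)). The elements 37, 178, 6586 are all non-squares in Q, so sqrt(37) and sqrt(178) generate independent quadratic extensions. Thus [K:Q] = 4 and Gal(K/Q) is generated by the two order-2 automorphisms sqrt(37) ↦ -sqrt(37) and sqrt(178) ↦ -sqrt(178), giving V_4.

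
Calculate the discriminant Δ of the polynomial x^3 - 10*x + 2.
Δ = 3892

For a depressed cubic x^3 + p x + q the discriminant is Δ = -4 p^3 - 27 q^2 = -4*(-10)^3 - 27*(2)^2 = 4000 - 108 = 3892.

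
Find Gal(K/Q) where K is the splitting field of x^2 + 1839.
Gal(K/Q) = Z/2Z (cyclic of order 2)

x^2 + 1839 is irreducible over Q since -1839 is not a rational square. The splitting field Q(sqrt(-1839)) has degree 2 over Q, and its unique nontrivial automorphism is sqrt(-1839) ↦ -sqrt(-1839). Hence Gal(Q(sqrt(-1839))/Q) = Z/2Z.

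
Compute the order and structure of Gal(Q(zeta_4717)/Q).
|Gal(Q(zeta_4717)/Q)| = phi(4717) = 4576; group ≅ (Z/4717Z)^* ≅ Z/52Z × Z/88Z

The n-th cyclotomic polynomial Φ_4717(x) is the minimal polynomial of zeta_4717 over Q and has degree phi(4717) = 4576. So Q(zeta_4717) is a degree-4576 Galois extension with Galois group (Z/4717Z)^*. By CRT, (Z/4717Z)^* ≅ (Z/53Z)^* × (Z/89Z)^*. Each prime-power unit group is (Z/53Z)^* ≅ Z/52Z; (Z/89Z)^* ≅ Z/88Z. Hence Gal(Q(zeta_4717)/Q) ≅ Z/52Z × Z/88Z.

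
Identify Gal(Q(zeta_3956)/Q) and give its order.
|Gal(Q(zeta_3956)/Q)| = phi(3956) = 1848; group ≅ (Z/3956Z)^* ≅ Z/2Z × Z/22Z × Z/42Z

The n-th cyclotomic polynomial Φ_3956(x) is the minimal polynomial of zeta_3956 over Q and has degree phi(3956) = 1848. So Q(zeta_3956) is a degree-1848 Galois extension with Galois group (Z/3956Z)^*. By CRT, (Z/3956Z)^* ≅ (Z/4Z)^* × (Z/23Z)^* × (Z/43Z)^*. Each prime-power unit group is (Z/4Z)^* ≅ Z/2Z; (Z/23Z)^* ≅ Z/22Z; (Z/43Z)^* ≅ Z/42Z. Hence Gal(Q(zeta_3956)/Q) ≅ Z/2Z × Z/22Z × Z/42Z.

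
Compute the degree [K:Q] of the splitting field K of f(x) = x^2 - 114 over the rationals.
[K:Q] = 2

The polynomial x^2 - 114 is irreducible over Q since 114 is not a perfect square. Its splitting field is Q(sqrt(114)), which has degree 2 over Q.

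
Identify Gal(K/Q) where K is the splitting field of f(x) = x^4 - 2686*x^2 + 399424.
Gal(K/Q) = Z/2Z (cyclic of order 2)

f factors as (x^2 - 158)(x^2 - 2528), so the splitting field is K = Q(sqrt(158), sqrt(2528)). The squarefree part of 158 is 158 and the squarefree part of 2528 is also 158, so sqrt(158) and sqrt(2528) are both rational multiples of sqrt(158). Hence Q(sqrt(158)) = Q(sqrt(2528)) = Q(sqrt(158)), and the splitting field collapses to a single degree-2 extension with Galois group Z/2Z.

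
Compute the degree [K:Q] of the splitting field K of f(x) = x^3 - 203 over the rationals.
[K:Q] = 6

x^3 - 203 has one real root r = 203^(1/3) and two complex roots r*zeta_3, r*zeta_3^2 where zeta_3 = e^(2*pi*i/3). The splitting field is Q(r, zeta_3). [Q(r):Q] = 3 and [Q(zeta_3):Q] = 2 with gcd = 1, so [Q(r, zeta_3):Q] = 3 * 2 = 6.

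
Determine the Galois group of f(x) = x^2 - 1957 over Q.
Gal(K/Q) = Z/2Z (cyclic of order 2)

x^2 - 1957 is irreducible over Q since 1957 is not a rational square. The splitting field Q(sqrt(1957)) has degree 2 over Q, and its unique nontrivial automorphism is sqrt(1957) ↦ -sqrt(1957). Hence Gal(Q(sqrt(1957))/Q) = Z/2Z.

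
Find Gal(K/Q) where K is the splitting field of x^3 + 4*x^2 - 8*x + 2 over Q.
Gal(K/Q) = S_3 (symmetric group of order 6)

Compute the discriminant of x^3 + (4)*x^2 + (-8)*x + (2): Δ = 1300. Since Δ is not a rational square, the Galois group is not contained in A_3; it must be the full S_3 (irreducibility of the cubic rules out anything smaller).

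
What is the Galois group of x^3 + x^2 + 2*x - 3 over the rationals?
Gal(K/Q) = S_3 (symmetric group of order 6)

Compute the discriminant of x^3 + (1)*x^2 + (2)*x + (-3): Δ = -367. Since Δ is not a rational square, the Galois group is not contained in A_3; it must be the full S_3 (irreducibility of the cubic rules out anything smaller).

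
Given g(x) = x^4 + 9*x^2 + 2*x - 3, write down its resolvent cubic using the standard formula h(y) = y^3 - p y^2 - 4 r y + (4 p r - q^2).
h(y) = y^3 - 9*y^2 + 12*y - 112

Identify coefficients: p = 9, q = 2, r = -3.
Plug into h(y) = y^3 - p y^2 - 4 r y + (4 p r - q^2):
  h(y) = y^3 - (9) y^2 - 4*(-3) y + (4*(9)*(-3) - (2)^2)
       = y^3 + (-9) y^2 + (12) y + (-112).
Simplifying: h(y) = y^3 - 9*y^2 + 12*y - 112.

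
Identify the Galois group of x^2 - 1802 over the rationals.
Gal(K/Q) = Z/2Z (cyclic of order 2)

x^2 - 1802 is irreducible over Q since 1802 is not a rational square. The splitting field Q(sqrt(1802)) has degree 2 over Q, and its unique nontrivial automorphism is sqrt(1802) ↦ -sqrt(1802). Hence Gal(Q(sqrt(1802))/Q) = Z/2Z.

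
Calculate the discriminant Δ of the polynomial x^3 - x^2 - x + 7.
Δ = -1164

For x^3 + a x^2 + b x + c the discriminant is Δ = 18 a b c - 4 a^3 c + a^2 b^2 - 4 b^3 - 27 c^2.
Plug a = -1, b = -1, c = 7:
  18*(-1)*(-1)*(7) - 4*(-1)^3*(7) + (-1)^2*(-1)^2 - 4*(-1)^3 - 27*(7)^2
  = 126 + (28) + 1 + (4) + (-1323)
  = -1164.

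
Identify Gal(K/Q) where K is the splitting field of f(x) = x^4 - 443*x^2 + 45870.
Gal(K/Q) = V_4 (Klein four-group, Z/2Z × Z/2Z)

f factors as (x^2 - 165)(x^2 - 278), so the splitting field is K = Q(sqrt(165), sqrt(278)). The elements 165, 278, 45870 are all non-squares in Q, so sqrt(165) and sqrt(278) generate independent quadratic extensions. Thus [K:Q] = 4 and Gal(K/Q) is generated by the two order-2 automorphisms sqrt(165) ↦ -sqrt(165) and sqrt(278) ↦ -sqrt(278), giving V_4.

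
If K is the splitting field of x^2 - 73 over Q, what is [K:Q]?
[K:Q] = 2

The polynomial x^2 - 73 is irreducible over Q since 73 is not a perfect square. Its splitting field is Q(sqrt(73)), which has degree 2 over Q.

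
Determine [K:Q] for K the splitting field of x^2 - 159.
[K:Q] = 2

The polynomial x^2 - 159 is irreducible over Q since 159 is not a perfect square. Its splitting field is Q(sqrt(159)), which has degree 2 over Q.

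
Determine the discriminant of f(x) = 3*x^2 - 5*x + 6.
Δ = -47

For a quadratic a x^2 + b x + c the discriminant is Δ = b^2 - 4ac = (-5)^2 - 4*(3)*(6) = 25 - (72) = -47.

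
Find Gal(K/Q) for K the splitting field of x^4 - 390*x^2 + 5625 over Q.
Gal(K/Q) = Z/2Z (cyclic of order 2)

f factors as (x^2 - 15)(x^2 - 375), so the splitting field is K = Q(sqrt(15), sqrt(375)). The squarefree part of 15 is 15 and the squarefree part of 375 is also 15, so sqrt(15) and sqrt(375) are both rational multiples of sqrt(15). Hence Q(sqrt(15)) = Q(sqrt(375)) = Q(sqrt(15)), and the splitting field collapses to a single degree-2 extension with Galois group Z/2Z.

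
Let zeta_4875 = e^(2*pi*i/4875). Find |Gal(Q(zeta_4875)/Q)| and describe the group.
|Gal(Q(zeta_4875)/Q)| = phi(4875) = 2400; group ≅ (Z/4875Z)^* ≅ Z/2Z × Z/12Z × Z/100Z

The n-th cyclotomic polynomial Φ_4875(x) is the minimal polynomial of zeta_4875 over Q and has degree phi(4875) = 2400. So Q(zeta_4875) is a degree-2400 Galois extension with Galois group (Z/4875Z)^*. By CRT, (Z/4875Z)^* ≅ (Z/3Z)^* × (Z/125Z)^* × (Z/13Z)^*. Each prime-power unit group is (Z/3Z)^* ≅ Z/2Z; (Z/125Z)^* ≅ Z/100Z; (Z/13Z)^* ≅ Z/12Z. Hence Gal(Q(zeta_4875)/Q) ≅ Z/2Z × Z/12Z × Z/100Z.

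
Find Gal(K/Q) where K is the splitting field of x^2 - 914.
Gal(K/Q) = Z/2Z (cyclic of order 2)

x^2 - 914 is irreducible over Q since 914 is not a rational square. The splitting field Q(sqrt(914)) has degree 2 over Q, and its unique nontrivial automorphism is sqrt(914) ↦ -sqrt(914). Hence Gal(Q(sqrt(914))/Q) = Z/2Z.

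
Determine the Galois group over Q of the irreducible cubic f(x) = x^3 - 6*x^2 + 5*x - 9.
Gal(K/Q) = S_3 (symmetric group of order 6)

Compute the discriminant of x^3 + (-6)*x^2 + (5)*x + (-9): Δ = -4703. Since Δ is not a rational square, the Galois group is not contained in A_3; it must be the full S_3 (irreducibility of the cubic rules out anything smaller).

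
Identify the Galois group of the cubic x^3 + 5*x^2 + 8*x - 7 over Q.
Gal(K/Q) = S_3 (symmetric group of order 6)

Compute the discriminant of x^3 + (5)*x^2 + (8)*x + (-7): Δ = -3311. Since Δ is not a rational square, the Galois group is not contained in A_3; it must be the full S_3 (irreducibility of the cubic rules out anything smaller).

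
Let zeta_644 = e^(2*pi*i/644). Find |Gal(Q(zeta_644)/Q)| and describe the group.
|Gal(Q(zeta_644)/Q)| = phi(644) = 264; group ≅ (Z/644Z)^* ≅ Z/2Z × Z/6Z × Z/22Z

The n-th cyclotomic polynomial Φ_644(x) is the minimal polynomial of zeta_644 over Q and has degree phi(644) = 264. So Q(zeta_644) is a degree-264 Galois extension with Galois group (Z/644Z)^*. By CRT, (Z/644Z)^* ≅ (Z/4Z)^* × (Z/7Z)^* × (Z/23Z)^*. Each prime-power unit group is (Z/4Z)^* ≅ Z/2Z; (Z/7Z)^* ≅ Z/6Z; (Z/23Z)^* ≅ Z/22Z. Hence Gal(Q(zeta_644)/Q) ≅ Z/2Z × Z/6Z × Z/22Z.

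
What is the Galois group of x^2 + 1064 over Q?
Gal(K/Q) = Z/2Z (cyclic of order 2)

x^2 + 1064 is irreducible over Q since -1064 is not a rational square. The splitting field Q(sqrt(-1064)) has degree 2 over Q, and its unique nontrivial automorphism is sqrt(-1064) ↦ -sqrt(-1064). Hence Gal(Q(sqrt(-1064))/Q) = Z/2Z.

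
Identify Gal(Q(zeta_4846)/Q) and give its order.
|Gal(Q(zeta_4846)/Q)| = phi(4846) = 2422; group ≅ (Z/4846Z)^* ≅ Z/2422Z

The n-th cyclotomic polynomial Φ_4846(x) is the minimal polynomial of zeta_4846 over Q and has degree phi(4846) = 2422. So Q(zeta_4846) is a degree-2422 Galois extension with Galois group (Z/4846Z)^*. By CRT, (Z/4846Z)^* ≅ (Z/2Z)^* × (Z/2423Z)^*. Each prime-power unit group is (Z/2Z)^* ≅ trivial group (order 1); (Z/2423Z)^* ≅ Z/2422Z. Hence Gal(Q(zeta_4846)/Q) ≅ Z/2422Z.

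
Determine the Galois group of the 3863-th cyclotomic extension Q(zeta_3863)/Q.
|Gal(Q(zeta_3863)/Q)| = phi(3863) = 3862; group ≅ (Z/3863Z)^* ≅ Z/3862Z

The n-th cyclotomic polynomial Φ_3863(x) is the minimal polynomial of zeta_3863 over Q and has degree phi(3863) = 3862. So Q(zeta_3863) is a degree-3862 Galois extension with Galois group (Z/3863Z)^*. (Z/3863Z)^* is cyclic since 3863 is an odd prime power (or 4). Hence Gal(Q(zeta_3863)/Q) ≅ Z/3862Z.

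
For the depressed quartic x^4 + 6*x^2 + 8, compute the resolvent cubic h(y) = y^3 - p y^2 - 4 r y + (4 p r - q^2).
h(y) = y^3 - 6*y^2 - 32*y + 192

Identify coefficients: p = 6, q = 0, r = 8.
Plug into h(y) = y^3 - p y^2 - 4 r y + (4 p r - q^2):
  h(y) = y^3 - (6) y^2 - 4*(8) y + (4*(6)*(8) - (0)^2)
       = y^3 + (-6) y^2 + (-32) y + (192).
Simplifying: h(y) = y^3 - 6*y^2 - 32*y + 192.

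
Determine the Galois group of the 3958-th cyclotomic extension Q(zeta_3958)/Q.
|Gal(Q(zeta_3958)/Q)| = phi(3958) = 1978; group ≅ (Z/3958Z)^* ≅ Z/1978Z

The n-th cyclotomic polynomial Φ_3958(x) is the minimal polynomial of zeta_3958 over Q and has degree phi(3958) = 1978. So Q(zeta_3958) is a degree-1978 Galois extension with Galois group (Z/3958Z)^*. By CRT, (Z/3958Z)^* ≅ (Z/2Z)^* × (Z/1979Z)^*. Each prime-power unit group is (Z/2Z)^* ≅ trivial group (order 1); (Z/1979Z)^* ≅ Z/1978Z. Hence Gal(Q(zeta_3958)/Q) ≅ Z/1978Z.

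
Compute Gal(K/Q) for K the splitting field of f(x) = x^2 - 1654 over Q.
Gal(K/Q) = Z/2Z (cyclic of order 2)

x^2 - 1654 is irreducible over Q since 1654 is not a rational square. The splitting field Q(sqrt(1654)) has degree 2 over Q, and its unique nontrivial automorphism is sqrt(1654) ↦ -sqrt(1654). Hence Gal(Q(sqrt(1654))/Q) = Z/2Z.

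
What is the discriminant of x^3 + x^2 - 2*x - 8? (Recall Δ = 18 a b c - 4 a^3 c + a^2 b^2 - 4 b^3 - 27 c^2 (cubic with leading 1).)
Δ = -1372

For x^3 + a x^2 + b x + c the discriminant is Δ = 18 a b c - 4 a^3 c + a^2 b^2 - 4 b^3 - 27 c^2.
Plug a = 1, b = -2, c = -8:
  18*(1)*(-2)*(-8) - 4*(1)^3*(-8) + (1)^2*(-2)^2 - 4*(-2)^3 - 27*(-8)^2
  = 288 + (32) + 4 + (32) + (-1728)
  = -1372.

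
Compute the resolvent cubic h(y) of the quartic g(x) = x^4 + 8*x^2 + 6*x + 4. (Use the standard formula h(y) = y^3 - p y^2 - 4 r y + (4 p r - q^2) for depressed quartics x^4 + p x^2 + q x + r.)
h(y) = y^3 - 8*y^2 - 16*y + 92

Identify coefficients: p = 8, q = 6, r = 4.
Plug into h(y) = y^3 - p y^2 - 4 r y + (4 p r - q^2):
  h(y) = y^3 - (8) y^2 - 4*(4) y + (4*(8)*(4) - (6)^2)
       = y^3 + (-8) y^2 + (-16) y + (92).
Simplifying: h(y) = y^3 - 8*y^2 - 16*y + 92.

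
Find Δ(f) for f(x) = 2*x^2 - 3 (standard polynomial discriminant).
Δ = 24

For a quadratic a x^2 + b x + c the discriminant is Δ = b^2 - 4ac = (0)^2 - 4*(2)*(-3) = 0 - (-24) = 24.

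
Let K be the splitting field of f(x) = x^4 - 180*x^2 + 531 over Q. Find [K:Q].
[K:Q] = 4

f factors as (x^2 - 177)(x^2 - 3); the splitting field is K = Q(sqrt(177), sqrt(3)). Since 177, 3, and 531 are all non-squares in Q, the three subfields Q(sqrt(177)), Q(sqrt(3)), Q(sqrt(531)) are distinct degree-2 extensions, so [K:Q] = 4 (Klein four Galois group).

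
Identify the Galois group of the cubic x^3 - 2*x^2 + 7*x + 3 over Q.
Gal(K/Q) = S_3 (symmetric group of order 6)

Compute the discriminant of x^3 + (-2)*x^2 + (7)*x + (3): Δ = -2079. Since Δ is not a rational square, the Galois group is not contained in A_3; it must be the full S_3 (irreducibility of the cubic rules out anything smaller).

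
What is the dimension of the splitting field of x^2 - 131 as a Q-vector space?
[K:Q] = 2

The polynomial x^2 - 131 is irreducible over Q since 131 is not a perfect square. Its splitting field is Q(sqrt(131)), which has degree 2 over Q.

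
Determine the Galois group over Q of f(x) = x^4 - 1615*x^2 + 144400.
Gal(K/Q) = Z/2Z (cyclic of order 2)

f factors as (x^2 - 1520)(x^2 - 95), so the splitting field is K = Q(sqrt(1520), sqrt(95)). The squarefree part of 1520 is 95 and the squarefree part of 95 is also 95, so sqrt(1520) and sqrt(95) are both rational multiples of sqrt(95). Hence Q(sqrt(1520)) = Q(sqrt(95)) = Q(sqrt(95)), and the splitting field collapses to a single degree-2 extension with Galois group Z/2Z.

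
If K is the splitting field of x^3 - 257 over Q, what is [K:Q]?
[K:Q] = 6

x^3 - 257 has one real root r = 257^(1/3) and two complex roots r*zeta_3, r*zeta_3^2 where zeta_3 = e^(2*pi*i/3). The splitting field is Q(r, zeta_3). [Q(r):Q] = 3 and [Q(zeta_3):Q] = 2 with gcd = 1, so [Q(r, zeta_3):Q] = 3 * 2 = 6.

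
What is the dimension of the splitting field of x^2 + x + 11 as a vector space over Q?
[K:Q] = 2

The discriminant of x^2 + (1)*x + (11) is b^2 - 4c = 1 - (44) = -43. Since -43 is not a perfect square in Q, the polynomial is irreducible over Q. Its two roots generate a degree-2 extension, so [K:Q] = 2.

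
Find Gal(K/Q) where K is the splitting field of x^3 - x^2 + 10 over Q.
Gal(K/Q) = S_3 (symmetric group of order 6)

Compute the discriminant of x^3 + (-1)*x^2 + (0)*x + (10): Δ = -2660. Since Δ is not a rational square, the Galois group is not contained in A_3; it must be the full S_3 (irreducibility of the cubic rules out anything smaller).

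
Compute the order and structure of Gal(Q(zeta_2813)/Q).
|Gal(Q(zeta_2813)/Q)| = phi(2813) = 2688; group ≅ (Z/2813Z)^* ≅ Z/28Z × Z/96Z

The n-th cyclotomic polynomial Φ_2813(x) is the minimal polynomial of zeta_2813 over Q and has degree phi(2813) = 2688. So Q(zeta_2813) is a degree-2688 Galois extension with Galois group (Z/2813Z)^*. By CRT, (Z/2813Z)^* ≅ (Z/29Z)^* × (Z/97Z)^*. Each prime-power unit group is (Z/29Z)^* ≅ Z/28Z; (Z/97Z)^* ≅ Z/96Z. Hence Gal(Q(zeta_2813)/Q) ≅ Z/28Z × Z/96Z.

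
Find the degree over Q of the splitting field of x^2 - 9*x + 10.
[K:Q] = 2

The discriminant of x^2 + (-9)*x + (10) is b^2 - 4c = 81 - (40) = 41. Since 41 is not a perfect square in Q, the polynomial is irreducible over Q. Its two roots generate a degree-2 extension, so [K:Q] = 2.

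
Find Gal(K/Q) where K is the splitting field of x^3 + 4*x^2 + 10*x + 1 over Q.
Gal(K/Q) = S_3 (symmetric group of order 6)

Compute the discriminant of x^3 + (4)*x^2 + (10)*x + (1): Δ = -1963. Since Δ is not a rational square, the Galois group is not contained in A_3; it must be the full S_3 (irreducibility of the cubic rules out anything smaller).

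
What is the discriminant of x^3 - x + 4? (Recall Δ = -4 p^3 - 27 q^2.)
Δ = -428

For a depressed cubic x^3 + p x + q the discriminant is Δ = -4 p^3 - 27 q^2 = -4*(-1)^3 - 27*(4)^2 = 4 - 432 = -428.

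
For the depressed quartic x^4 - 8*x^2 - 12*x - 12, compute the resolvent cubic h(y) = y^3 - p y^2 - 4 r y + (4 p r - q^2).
h(y) = y^3 + 8*y^2 + 48*y + 240

Identify coefficients: p = -8, q = -12, r = -12.
Plug into h(y) = y^3 - p y^2 - 4 r y + (4 p r - q^2):
  h(y) = y^3 - (-8) y^2 - 4*(-12) y + (4*(-8)*(-12) - (-12)^2)
       = y^3 + (8) y^2 + (48) y + (240).
Simplifying: h(y) = y^3 + 8*y^2 + 48*y + 240.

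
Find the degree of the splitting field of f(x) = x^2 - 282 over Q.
[K:Q] = 2

The polynomial x^2 - 282 is irreducible over Q since 282 is not a perfect square. Its splitting field is Q(sqrt(282)), which has degree 2 over Q.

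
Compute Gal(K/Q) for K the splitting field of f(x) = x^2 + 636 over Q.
Gal(K/Q) = Z/2Z (cyclic of order 2)

x^2 + 636 is irreducible over Q since -636 is not a rational square. The splitting field Q(sqrt(-636)) has degree 2 over Q, and its unique nontrivial automorphism is sqrt(-636) ↦ -sqrt(-636). Hence Gal(Q(sqrt(-636))/Q) = Z/2Z.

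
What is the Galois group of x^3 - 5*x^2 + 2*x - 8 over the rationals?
Gal(K/Q) = S_3 (symmetric group of order 6)

Compute the discriminant of x^3 + (-5)*x^2 + (2)*x + (-8): Δ = -4220. Since Δ is not a rational square, the Galois group is not contained in A_3; it must be the full S_3 (irreducibility of the cubic rules out anything smaller).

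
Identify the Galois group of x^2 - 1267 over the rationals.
Gal(K/Q) = Z/2Z (cyclic of order 2)

x^2 - 1267 is irreducible over Q since 1267 is not a rational square. The splitting field Q(sqrt(1267)) has degree 2 over Q, and its unique nontrivial automorphism is sqrt(1267) ↦ -sqrt(1267). Hence Gal(Q(sqrt(1267))/Q) = Z/2Z.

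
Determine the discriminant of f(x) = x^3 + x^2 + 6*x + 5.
Δ = -983

For x^3 + a x^2 + b x + c the discriminant is Δ = 18 a b c - 4 a^3 c + a^2 b^2 - 4 b^3 - 27 c^2.
Plug a = 1, b = 6, c = 5:
  18*(1)*(6)*(5) - 4*(1)^3*(5) + (1)^2*(6)^2 - 4*(6)^3 - 27*(5)^2
  = 540 + (-20) + 36 + (-864) + (-675)
  = -983.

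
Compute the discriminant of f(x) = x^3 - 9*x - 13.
Δ = -1647

For a depressed cubic x^3 + p x + q the discriminant is Δ = -4 p^3 - 27 q^2 = -4*(-9)^3 - 27*(-13)^2 = 2916 - 4563 = -1647.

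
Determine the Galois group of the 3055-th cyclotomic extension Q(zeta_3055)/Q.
|Gal(Q(zeta_3055)/Q)| = phi(3055) = 2208; group ≅ (Z/3055Z)^* ≅ Z/4Z × Z/12Z × Z/46Z

The n-th cyclotomic polynomial Φ_3055(x) is the minimal polynomial of zeta_3055 over Q and has degree phi(3055) = 2208. So Q(zeta_3055) is a degree-2208 Galois extension with Galois group (Z/3055Z)^*. By CRT, (Z/3055Z)^* ≅ (Z/5Z)^* × (Z/13Z)^* × (Z/47Z)^*. Each prime-power unit group is (Z/5Z)^* ≅ Z/4Z; (Z/13Z)^* ≅ Z/12Z; (Z/47Z)^* ≅ Z/46Z. Hence Gal(Q(zeta_3055)/Q) ≅ Z/4Z × Z/12Z × Z/46Z.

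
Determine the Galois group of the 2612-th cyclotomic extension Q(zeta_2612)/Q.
|Gal(Q(zeta_2612)/Q)| = phi(2612) = 1304; group ≅ (Z/2612Z)^* ≅ Z/2Z × Z/652Z

The n-th cyclotomic polynomial Φ_2612(x) is the minimal polynomial of zeta_2612 over Q and has degree phi(2612) = 1304. So Q(zeta_2612) is a degree-1304 Galois extension with Galois group (Z/2612Z)^*. By CRT, (Z/2612Z)^* ≅ (Z/4Z)^* × (Z/653Z)^*. Each prime-power unit group is (Z/4Z)^* ≅ Z/2Z; (Z/653Z)^* ≅ Z/652Z. Hence Gal(Q(zeta_2612)/Q) ≅ Z/2Z × Z/652Z.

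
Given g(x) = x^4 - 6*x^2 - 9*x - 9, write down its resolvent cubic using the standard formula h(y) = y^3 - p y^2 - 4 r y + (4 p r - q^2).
h(y) = y^3 + 6*y^2 + 36*y + 135

Identify coefficients: p = -6, q = -9, r = -9.
Plug into h(y) = y^3 - p y^2 - 4 r y + (4 p r - q^2):
  h(y) = y^3 - (-6) y^2 - 4*(-9) y + (4*(-6)*(-9) - (-9)^2)
       = y^3 + (6) y^2 + (36) y + (135).
Simplifying: h(y) = y^3 + 6*y^2 + 36*y + 135.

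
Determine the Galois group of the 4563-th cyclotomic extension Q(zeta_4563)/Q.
|Gal(Q(zeta_4563)/Q)| = phi(4563) = 2808; group ≅ (Z/4563Z)^* ≅ Z/18Z × Z/156Z

The n-th cyclotomic polynomial Φ_4563(x) is the minimal polynomial of zeta_4563 over Q and has degree phi(4563) = 2808. So Q(zeta_4563) is a degree-2808 Galois extension with Galois group (Z/4563Z)^*. By CRT, (Z/4563Z)^* ≅ (Z/27Z)^* × (Z/169Z)^*. Each prime-power unit group is (Z/27Z)^* ≅ Z/18Z; (Z/169Z)^* ≅ Z/156Z. Hence Gal(Q(zeta_4563)/Q) ≅ Z/18Z × Z/156Z.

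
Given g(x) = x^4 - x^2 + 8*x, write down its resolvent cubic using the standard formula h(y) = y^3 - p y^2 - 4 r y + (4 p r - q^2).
h(y) = y^3 + y^2 - 64

Identify coefficients: p = -1, q = 8, r = 0.
Plug into h(y) = y^3 - p y^2 - 4 r y + (4 p r - q^2):
  h(y) = y^3 - (-1) y^2 - 4*(0) y + (4*(-1)*(0) - (8)^2)
       = y^3 + (1) y^2 + (0) y + (-64).
Simplifying: h(y) = y^3 + y^2 - 64.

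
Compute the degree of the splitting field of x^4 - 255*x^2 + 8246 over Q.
[K:Q] = 4

f factors as (x^2 - 217)(x^2 - 38); the splitting field is K = Q(sqrt(217), sqrt(38)). Since 217, 38, and 8246 are all non-squares in Q, the three subfields Q(sqrt(217)), Q(sqrt(38)), Q(sqrt(8246)) are distinct degree-2 extensions, so [K:Q] = 4 (Klein four Galois group).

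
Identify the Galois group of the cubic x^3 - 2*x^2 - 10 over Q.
Gal(K/Q) = S_3 (symmetric group of order 6)

Compute the discriminant of x^3 + (-2)*x^2 + (0)*x + (-10): Δ = -3020. Since Δ is not a rational square, the Galois group is not contained in A_3; it must be the full S_3 (irreducibility of the cubic rules out anything smaller).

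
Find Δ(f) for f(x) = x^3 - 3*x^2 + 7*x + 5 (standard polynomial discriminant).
Δ = -2956

For x^3 + a x^2 + b x + c the discriminant is Δ = 18 a b c - 4 a^3 c + a^2 b^2 - 4 b^3 - 27 c^2.
Plug a = -3, b = 7, c = 5:
  18*(-3)*(7)*(5) - 4*(-3)^3*(5) + (-3)^2*(7)^2 - 4*(7)^3 - 27*(5)^2
  = -1890 + (540) + 441 + (-1372) + (-675)
  = -2956.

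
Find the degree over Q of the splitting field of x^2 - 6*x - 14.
[K:Q] = 2

The discriminant of x^2 + (-6)*x + (-14) is b^2 - 4c = 36 - (-56) = 92. Since 92 is not a perfect square in Q, the polynomial is irreducible over Q. Its two roots generate a degree-2 extension, so [K:Q] = 2.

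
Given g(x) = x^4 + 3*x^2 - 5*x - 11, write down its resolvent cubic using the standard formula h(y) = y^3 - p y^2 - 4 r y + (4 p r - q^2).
h(y) = y^3 - 3*y^2 + 44*y - 157

Identify coefficients: p = 3, q = -5, r = -11.
Plug into h(y) = y^3 - p y^2 - 4 r y + (4 p r - q^2):
  h(y) = y^3 - (3) y^2 - 4*(-11) y + (4*(3)*(-11) - (-5)^2)
       = y^3 + (-3) y^2 + (44) y + (-157).
Simplifying: h(y) = y^3 - 3*y^2 + 44*y - 157.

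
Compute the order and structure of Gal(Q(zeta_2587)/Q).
|Gal(Q(zeta_2587)/Q)| = phi(2587) = 2376; group ≅ (Z/2587Z)^* ≅ Z/12Z × Z/198Z

The n-th cyclotomic polynomial Φ_2587(x) is the minimal polynomial of zeta_2587 over Q and has degree phi(2587) = 2376. So Q(zeta_2587) is a degree-2376 Galois extension with Galois group (Z/2587Z)^*. By CRT, (Z/2587Z)^* ≅ (Z/13Z)^* × (Z/199Z)^*. Each prime-power unit group is (Z/13Z)^* ≅ Z/12Z; (Z/199Z)^* ≅ Z/198Z. Hence Gal(Q(zeta_2587)/Q) ≅ Z/12Z × Z/198Z.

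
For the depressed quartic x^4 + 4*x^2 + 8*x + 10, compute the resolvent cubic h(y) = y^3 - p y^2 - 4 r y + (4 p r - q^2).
h(y) = y^3 - 4*y^2 - 40*y + 96

Identify coefficients: p = 4, q = 8, r = 10.
Plug into h(y) = y^3 - p y^2 - 4 r y + (4 p r - q^2):
  h(y) = y^3 - (4) y^2 - 4*(10) y + (4*(4)*(10) - (8)^2)
       = y^3 + (-4) y^2 + (-40) y + (96).
Simplifying: h(y) = y^3 - 4*y^2 - 40*y + 96.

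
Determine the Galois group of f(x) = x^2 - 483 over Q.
Gal(K/Q) = Z/2Z (cyclic of order 2)

x^2 - 483 is irreducible over Q since 483 is not a rational square. The splitting field Q(sqrt(483)) has degree 2 over Q, and its unique nontrivial automorphism is sqrt(483) ↦ -sqrt(483). Hence Gal(Q(sqrt(483))/Q) = Z/2Z.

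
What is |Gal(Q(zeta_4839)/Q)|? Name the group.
|Gal(Q(zeta_4839)/Q)| = phi(4839) = 3224; group ≅ (Z/4839Z)^* ≅ Z/2Z × Z/1612Z

The n-th cyclotomic polynomial Φ_4839(x) is the minimal polynomial of zeta_4839 over Q and has degree phi(4839) = 3224. So Q(zeta_4839) is a degree-3224 Galois extension with Galois group (Z/4839Z)^*. By CRT, (Z/4839Z)^* ≅ (Z/3Z)^* × (Z/1613Z)^*. Each prime-power unit group is (Z/3Z)^* ≅ Z/2Z; (Z/1613Z)^* ≅ Z/1612Z. Hence Gal(Q(zeta_4839)/Q) ≅ Z/2Z × Z/1612Z.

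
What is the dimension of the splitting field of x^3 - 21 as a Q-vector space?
[K:Q] = 6

x^3 - 21 has one real root r = 21^(1/3) and two complex roots r*zeta_3, r*zeta_3^2 where zeta_3 = e^(2*pi*i/3). The splitting field is Q(r, zeta_3). [Q(r):Q] = 3 and [Q(zeta_3):Q] = 2 with gcd = 1, so [Q(r, zeta_3):Q] = 3 * 2 = 6.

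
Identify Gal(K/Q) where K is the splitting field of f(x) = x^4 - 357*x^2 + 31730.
Gal(K/Q) = V_4 (Klein four-group, Z/2Z × Z/2Z)

f factors as (x^2 - 167)(x^2 - 190), so the splitting field is K = Q(sqrt(167), sqrt(190)). The elements 167, 190, 31730 are all non-squares in Q, so sqrt(167) and sqrt(190) generate independent quadratic extensions. Thus [K:Q] = 4 and Gal(K/Q) is generated by the two order-2 automorphisms sqrt(167) ↦ -sqrt(167) and sqrt(190) ↦ -sqrt(190), giving V_4.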